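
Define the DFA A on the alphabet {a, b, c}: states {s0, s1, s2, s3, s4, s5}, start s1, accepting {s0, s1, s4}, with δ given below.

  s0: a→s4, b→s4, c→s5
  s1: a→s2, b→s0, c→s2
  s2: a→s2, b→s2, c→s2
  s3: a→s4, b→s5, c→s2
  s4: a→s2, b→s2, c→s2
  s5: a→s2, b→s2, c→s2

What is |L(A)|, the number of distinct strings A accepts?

The useful subgraph on states {s0, s1, s4} is acyclic, so L(A) is finite; the longest accepting path visits 3 useful states, giving maximum string length 2.
Counting accepting paths from s1 by length: 1 of length 0, 1 of length 1, 2 of length 2. Total 4.

4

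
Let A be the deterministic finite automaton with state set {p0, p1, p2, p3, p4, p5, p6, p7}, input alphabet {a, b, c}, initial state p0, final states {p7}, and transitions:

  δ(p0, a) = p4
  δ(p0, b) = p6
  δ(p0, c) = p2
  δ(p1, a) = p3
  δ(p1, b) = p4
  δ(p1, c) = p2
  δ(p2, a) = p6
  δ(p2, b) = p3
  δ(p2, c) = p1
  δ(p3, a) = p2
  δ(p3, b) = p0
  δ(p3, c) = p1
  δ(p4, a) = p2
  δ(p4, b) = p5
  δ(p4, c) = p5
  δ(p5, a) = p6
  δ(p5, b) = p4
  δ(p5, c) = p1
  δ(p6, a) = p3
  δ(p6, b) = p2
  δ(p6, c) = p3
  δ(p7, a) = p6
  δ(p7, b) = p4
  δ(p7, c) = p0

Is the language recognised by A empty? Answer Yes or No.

Yes

The states reachable from the start state are {p0, p1, p2, p3, p4, p5, p6}.
None of the accepting states {p7} is reachable, so no string is accepted and L(A) = ∅.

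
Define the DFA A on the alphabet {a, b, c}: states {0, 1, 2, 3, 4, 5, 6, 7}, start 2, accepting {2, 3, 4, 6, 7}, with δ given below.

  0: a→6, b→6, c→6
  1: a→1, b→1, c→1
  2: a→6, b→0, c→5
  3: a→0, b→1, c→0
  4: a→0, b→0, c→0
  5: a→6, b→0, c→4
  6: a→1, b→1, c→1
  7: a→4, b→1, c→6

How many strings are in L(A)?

19

The useful subgraph on states {0, 2, 4, 5, 6} is acyclic, so L(A) is finite; the longest accepting path visits 5 useful states, giving maximum string length 4.
Counting accepting paths from 2 by length: 1 of length 0, 1 of length 1, 5 of length 2, 3 of length 3, 9 of length 4. Total 19.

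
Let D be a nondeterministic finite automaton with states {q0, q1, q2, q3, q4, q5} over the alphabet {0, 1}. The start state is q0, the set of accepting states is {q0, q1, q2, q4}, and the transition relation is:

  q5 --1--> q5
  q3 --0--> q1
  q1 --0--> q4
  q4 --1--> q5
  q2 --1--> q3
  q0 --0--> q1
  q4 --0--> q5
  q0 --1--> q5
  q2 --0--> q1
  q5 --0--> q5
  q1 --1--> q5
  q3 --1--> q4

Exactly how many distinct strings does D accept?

3

The useful subgraph on states {q0, q1, q4} is acyclic, so L(D) is finite; the longest accepting path visits 3 useful states, giving maximum string length 2.
Counting accepting paths from q0 by length: 1 of length 0, 1 of length 1, 1 of length 2. Total 3.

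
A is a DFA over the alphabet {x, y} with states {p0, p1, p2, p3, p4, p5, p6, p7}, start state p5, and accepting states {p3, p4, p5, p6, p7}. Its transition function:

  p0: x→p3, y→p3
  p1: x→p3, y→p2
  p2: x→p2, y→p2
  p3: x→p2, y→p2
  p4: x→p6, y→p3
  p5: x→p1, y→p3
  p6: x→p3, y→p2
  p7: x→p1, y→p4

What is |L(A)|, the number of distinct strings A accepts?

The useful subgraph on states {p1, p3, p5} is acyclic, so L(A) is finite; the longest accepting path visits 3 useful states, giving maximum string length 2.
Counting accepting paths from p5 by length: 1 of length 0, 1 of length 1, 1 of length 2. Total 3.

3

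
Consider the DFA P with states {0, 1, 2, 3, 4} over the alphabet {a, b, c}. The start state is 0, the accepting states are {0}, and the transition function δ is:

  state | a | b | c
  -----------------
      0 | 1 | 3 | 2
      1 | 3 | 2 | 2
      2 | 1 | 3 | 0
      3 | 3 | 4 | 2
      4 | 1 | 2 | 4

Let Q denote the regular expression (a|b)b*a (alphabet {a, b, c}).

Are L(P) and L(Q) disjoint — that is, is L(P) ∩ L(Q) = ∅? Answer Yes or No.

Yes

Converting the expression Q to a DFA (subset construction, then merging equivalent states) gives the minimal DFA with states {q0, q1, q2, q3}, start state q0, accepting states {q3} and transitions q0: a→q1, b→q1, c→q2; q1: a→q3, b→q1, c→q2; q2: a→q2, b→q2, c→q2; q3: a→q2, b→q2, c→q2.
Exploring the product automaton P × Q from the start pair (0, q0), following both machines on each input symbol, reaches 12 state pairs: (0, q0), (1, q1), (3, q1), (2, q2), (3, q3), (2, q1), (4, q1), (1, q2), (3, q2), (0, q2), (4, q2), (1, q3).
P accepts in {0} and Q accepts in {q3}; no reachable pair has both components accepting, so no string drives both machines to acceptance simultaneously and L(P) ∩ L(Q) = ∅.
So no string is accepted by both, and the intersection is empty.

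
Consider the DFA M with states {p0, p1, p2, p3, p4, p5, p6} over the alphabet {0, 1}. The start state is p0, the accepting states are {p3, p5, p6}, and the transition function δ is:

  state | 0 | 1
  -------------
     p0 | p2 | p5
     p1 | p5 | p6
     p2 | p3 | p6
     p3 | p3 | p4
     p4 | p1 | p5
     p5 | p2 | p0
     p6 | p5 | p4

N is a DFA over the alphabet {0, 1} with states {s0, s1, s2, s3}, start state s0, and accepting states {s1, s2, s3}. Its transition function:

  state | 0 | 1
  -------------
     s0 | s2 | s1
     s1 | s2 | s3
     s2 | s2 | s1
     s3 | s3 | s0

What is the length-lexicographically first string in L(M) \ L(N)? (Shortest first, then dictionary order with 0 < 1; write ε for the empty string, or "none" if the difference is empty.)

111

The string 111 is accepted by M but not by N.
No shorter string lies in the difference, and 111 is the lexicographically first length-3 string in L(M) \ L(N).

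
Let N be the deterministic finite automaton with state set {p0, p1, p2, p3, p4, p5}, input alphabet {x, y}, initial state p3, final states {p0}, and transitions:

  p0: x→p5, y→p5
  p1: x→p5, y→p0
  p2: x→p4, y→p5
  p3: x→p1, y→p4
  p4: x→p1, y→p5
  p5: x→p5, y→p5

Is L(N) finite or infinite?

The useful states (reachable from p3 and able to reach an accepting state) are {p0, p1, p3, p4}.
Restricted to these states the transition graph has no cycle, so every accepting path has bounded length and L is finite.

finite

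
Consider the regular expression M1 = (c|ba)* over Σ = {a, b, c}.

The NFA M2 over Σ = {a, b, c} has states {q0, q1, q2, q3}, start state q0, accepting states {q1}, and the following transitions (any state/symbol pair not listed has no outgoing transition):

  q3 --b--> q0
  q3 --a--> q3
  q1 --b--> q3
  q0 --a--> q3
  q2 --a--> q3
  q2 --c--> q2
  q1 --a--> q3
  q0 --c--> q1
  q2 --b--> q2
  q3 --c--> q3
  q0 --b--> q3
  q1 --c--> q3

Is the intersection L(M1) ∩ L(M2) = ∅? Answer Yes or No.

No

The string c is accepted by both M1 and M2.
Hence L(M1) ∩ L(M2) ≠ ∅.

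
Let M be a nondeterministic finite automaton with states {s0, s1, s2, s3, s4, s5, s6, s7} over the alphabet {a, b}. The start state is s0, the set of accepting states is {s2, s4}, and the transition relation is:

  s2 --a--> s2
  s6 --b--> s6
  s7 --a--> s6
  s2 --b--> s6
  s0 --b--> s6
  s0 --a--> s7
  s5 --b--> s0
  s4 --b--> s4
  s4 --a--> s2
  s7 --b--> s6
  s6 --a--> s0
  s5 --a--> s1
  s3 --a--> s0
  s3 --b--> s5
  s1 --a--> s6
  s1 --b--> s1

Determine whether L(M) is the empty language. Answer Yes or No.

Yes

The states reachable from the start state are {s0, s6, s7}.
None of the accepting states {s2, s4} is reachable, so no string is accepted and L(M) = ∅.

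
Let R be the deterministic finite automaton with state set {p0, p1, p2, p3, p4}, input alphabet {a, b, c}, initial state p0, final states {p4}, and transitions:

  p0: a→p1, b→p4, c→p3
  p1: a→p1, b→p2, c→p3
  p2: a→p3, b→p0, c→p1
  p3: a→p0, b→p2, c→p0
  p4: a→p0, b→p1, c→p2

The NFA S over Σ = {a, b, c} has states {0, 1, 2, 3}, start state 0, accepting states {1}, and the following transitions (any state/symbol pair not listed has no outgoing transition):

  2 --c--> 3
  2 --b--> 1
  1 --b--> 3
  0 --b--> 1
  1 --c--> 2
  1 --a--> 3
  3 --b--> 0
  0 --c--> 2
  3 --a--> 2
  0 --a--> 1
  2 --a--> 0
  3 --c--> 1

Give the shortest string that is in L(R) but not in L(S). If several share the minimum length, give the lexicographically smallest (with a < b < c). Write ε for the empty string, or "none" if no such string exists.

bab

The string bab is accepted by R but not by S.
No shorter string lies in the difference, and bab is the lexicographically first length-3 string in L(R) \ L(S).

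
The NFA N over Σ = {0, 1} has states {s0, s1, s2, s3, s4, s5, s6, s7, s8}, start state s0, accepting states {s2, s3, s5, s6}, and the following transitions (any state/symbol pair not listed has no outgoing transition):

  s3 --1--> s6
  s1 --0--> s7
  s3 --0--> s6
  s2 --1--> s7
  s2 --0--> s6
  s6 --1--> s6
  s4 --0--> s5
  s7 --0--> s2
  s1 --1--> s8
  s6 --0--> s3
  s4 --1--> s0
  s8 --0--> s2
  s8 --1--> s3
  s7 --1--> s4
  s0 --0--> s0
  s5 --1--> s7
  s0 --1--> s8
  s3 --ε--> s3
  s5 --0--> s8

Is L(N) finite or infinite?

State s0 is reachable from the start and can reach an accepting state, and it lies on the cycle s0 → s0.
Traversing that cycle any number of times yields accepted strings of unbounded length, so the language is infinite.

infinite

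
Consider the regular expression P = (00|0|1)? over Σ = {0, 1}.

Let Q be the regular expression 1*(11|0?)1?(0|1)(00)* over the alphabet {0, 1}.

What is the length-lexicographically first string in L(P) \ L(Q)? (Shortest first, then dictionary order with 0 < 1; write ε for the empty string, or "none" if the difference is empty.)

The empty string ε is accepted by P but not by Q.
Since ε is the unique shortest string, it is the required witness.

ε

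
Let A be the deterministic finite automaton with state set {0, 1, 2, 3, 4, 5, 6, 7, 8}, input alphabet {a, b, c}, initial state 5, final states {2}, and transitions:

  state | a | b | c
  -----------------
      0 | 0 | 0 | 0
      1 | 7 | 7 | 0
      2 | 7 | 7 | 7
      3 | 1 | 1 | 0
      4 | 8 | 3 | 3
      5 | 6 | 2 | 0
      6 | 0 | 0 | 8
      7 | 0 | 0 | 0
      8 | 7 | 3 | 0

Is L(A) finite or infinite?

finite

The useful states (reachable from 5 and able to reach an accepting state) are {2, 5}.
Restricted to these states the transition graph has no cycle, so every accepting path has bounded length and L is finite.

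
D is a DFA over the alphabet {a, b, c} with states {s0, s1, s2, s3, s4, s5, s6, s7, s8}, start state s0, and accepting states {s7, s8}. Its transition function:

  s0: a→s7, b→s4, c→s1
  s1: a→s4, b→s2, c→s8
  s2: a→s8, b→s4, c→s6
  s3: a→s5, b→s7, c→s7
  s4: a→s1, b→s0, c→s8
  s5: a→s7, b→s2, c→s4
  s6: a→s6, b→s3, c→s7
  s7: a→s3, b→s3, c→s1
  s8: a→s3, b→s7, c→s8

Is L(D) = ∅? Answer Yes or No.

No

The string a is accepted: the run s0 → s7 ends in the accepting state s7.
Since at least one string is accepted, L(D) is not empty.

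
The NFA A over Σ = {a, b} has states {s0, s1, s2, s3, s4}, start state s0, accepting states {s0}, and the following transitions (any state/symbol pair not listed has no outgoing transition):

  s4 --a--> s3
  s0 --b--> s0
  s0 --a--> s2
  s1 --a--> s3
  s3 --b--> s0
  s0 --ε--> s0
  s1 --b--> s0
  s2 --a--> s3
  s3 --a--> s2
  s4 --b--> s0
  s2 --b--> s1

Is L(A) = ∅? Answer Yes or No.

No

The empty string ε is accepted: the run s0 ends in the accepting state s0.
Since at least one string is accepted, L(A) is not empty.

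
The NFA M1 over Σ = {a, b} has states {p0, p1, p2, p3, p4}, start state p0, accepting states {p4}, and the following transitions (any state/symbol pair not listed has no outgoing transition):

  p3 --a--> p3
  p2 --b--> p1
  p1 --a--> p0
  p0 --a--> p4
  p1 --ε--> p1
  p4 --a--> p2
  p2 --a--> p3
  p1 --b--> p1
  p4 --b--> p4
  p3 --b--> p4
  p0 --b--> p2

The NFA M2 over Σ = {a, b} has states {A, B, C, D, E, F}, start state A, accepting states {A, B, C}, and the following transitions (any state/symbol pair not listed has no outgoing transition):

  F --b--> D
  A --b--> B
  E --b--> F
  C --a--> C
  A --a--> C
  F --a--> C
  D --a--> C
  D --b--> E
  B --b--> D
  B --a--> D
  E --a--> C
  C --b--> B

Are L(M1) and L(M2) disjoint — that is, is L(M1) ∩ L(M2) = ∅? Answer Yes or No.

No

The string a is accepted by both M1 and M2.
Hence L(M1) ∩ L(M2) ≠ ∅.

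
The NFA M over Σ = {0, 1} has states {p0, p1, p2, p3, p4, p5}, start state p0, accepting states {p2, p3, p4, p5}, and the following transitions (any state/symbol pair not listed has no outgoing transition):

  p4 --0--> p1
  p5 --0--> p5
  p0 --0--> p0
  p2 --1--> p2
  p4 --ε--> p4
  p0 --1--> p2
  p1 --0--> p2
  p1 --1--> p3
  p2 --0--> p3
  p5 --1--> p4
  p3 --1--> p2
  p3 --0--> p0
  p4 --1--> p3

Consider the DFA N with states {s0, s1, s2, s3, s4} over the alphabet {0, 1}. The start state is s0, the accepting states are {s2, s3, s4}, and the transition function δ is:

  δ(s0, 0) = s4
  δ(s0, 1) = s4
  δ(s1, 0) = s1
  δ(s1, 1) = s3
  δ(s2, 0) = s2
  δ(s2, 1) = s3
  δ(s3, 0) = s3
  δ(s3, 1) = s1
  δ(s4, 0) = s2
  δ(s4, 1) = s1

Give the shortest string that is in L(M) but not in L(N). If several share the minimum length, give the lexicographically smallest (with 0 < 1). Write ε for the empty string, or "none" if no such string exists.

01

The string 01 is accepted by M but not by N.
No shorter string lies in the difference, and 01 is the lexicographically first length-2 string in L(M) \ L(N).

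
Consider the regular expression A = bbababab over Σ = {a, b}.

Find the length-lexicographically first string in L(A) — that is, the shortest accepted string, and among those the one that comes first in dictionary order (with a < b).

By inspection of the expression, no string of length less than 8 matches, and bbababab is the lexicographically first match of length 8.

bbababab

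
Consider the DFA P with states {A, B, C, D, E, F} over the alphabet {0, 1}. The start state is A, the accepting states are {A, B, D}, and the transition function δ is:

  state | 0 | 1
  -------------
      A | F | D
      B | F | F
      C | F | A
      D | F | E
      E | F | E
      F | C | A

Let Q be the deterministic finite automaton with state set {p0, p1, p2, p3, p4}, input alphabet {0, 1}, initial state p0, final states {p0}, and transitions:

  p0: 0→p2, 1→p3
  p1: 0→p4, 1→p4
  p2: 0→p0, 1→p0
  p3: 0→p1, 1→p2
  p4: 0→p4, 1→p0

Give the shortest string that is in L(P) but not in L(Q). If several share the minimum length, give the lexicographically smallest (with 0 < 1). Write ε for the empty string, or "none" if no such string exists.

1

The string 1 is accepted by P but not by Q.
No shorter string lies in the difference, and 1 is the lexicographically first length-1 string in L(P) \ L(Q).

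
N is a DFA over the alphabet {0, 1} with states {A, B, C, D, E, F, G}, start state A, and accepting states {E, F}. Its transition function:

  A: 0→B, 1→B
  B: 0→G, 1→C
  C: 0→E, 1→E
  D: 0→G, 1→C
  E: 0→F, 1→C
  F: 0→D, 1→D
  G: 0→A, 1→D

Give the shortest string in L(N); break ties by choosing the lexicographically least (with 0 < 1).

A breadth-first search from A reaches an accepting state first via the path A → B → C → E on input 010.
No string of length < 3 is accepted (BFS exhausts all shorter strings without reaching an accepting state), and 010 is the lexicographically least accepting string of length 3.

010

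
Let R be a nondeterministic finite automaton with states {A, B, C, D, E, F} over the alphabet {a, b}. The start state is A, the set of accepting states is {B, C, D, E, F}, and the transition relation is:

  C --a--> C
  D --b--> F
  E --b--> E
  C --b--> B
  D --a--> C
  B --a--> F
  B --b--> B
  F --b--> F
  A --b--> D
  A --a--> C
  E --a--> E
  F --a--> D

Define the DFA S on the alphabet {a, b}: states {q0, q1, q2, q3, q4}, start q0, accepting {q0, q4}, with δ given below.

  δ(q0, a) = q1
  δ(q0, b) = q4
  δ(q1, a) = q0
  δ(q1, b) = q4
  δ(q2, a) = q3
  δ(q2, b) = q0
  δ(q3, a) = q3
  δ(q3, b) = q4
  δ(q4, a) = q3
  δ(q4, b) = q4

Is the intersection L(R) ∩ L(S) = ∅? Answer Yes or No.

The string b is accepted by both R and S.
Hence L(R) ∩ L(S) ≠ ∅.

No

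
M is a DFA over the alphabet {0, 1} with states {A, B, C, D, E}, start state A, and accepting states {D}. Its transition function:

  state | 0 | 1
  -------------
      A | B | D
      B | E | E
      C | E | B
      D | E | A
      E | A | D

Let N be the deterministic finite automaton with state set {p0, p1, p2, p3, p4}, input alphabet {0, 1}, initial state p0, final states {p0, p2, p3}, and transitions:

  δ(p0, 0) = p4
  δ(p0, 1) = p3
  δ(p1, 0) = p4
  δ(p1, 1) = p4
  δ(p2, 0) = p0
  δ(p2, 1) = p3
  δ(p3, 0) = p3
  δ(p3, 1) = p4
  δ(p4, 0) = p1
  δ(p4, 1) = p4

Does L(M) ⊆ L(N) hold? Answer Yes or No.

No

The string 001 is in L(M) but not in L(N).
So L(M) ⊄ L(N).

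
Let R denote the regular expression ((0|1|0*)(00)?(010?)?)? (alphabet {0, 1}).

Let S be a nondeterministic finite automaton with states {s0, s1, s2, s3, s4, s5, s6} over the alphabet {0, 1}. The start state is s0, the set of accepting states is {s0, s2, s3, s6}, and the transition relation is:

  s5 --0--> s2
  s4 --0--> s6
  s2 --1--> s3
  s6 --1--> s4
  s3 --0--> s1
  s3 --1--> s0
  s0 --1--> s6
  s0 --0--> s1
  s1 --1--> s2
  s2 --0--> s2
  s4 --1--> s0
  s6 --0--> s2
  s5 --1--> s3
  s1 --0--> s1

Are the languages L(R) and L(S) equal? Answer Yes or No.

The string 0 is accepted by R but rejected by S.
So L(R) ≠ L(S).

No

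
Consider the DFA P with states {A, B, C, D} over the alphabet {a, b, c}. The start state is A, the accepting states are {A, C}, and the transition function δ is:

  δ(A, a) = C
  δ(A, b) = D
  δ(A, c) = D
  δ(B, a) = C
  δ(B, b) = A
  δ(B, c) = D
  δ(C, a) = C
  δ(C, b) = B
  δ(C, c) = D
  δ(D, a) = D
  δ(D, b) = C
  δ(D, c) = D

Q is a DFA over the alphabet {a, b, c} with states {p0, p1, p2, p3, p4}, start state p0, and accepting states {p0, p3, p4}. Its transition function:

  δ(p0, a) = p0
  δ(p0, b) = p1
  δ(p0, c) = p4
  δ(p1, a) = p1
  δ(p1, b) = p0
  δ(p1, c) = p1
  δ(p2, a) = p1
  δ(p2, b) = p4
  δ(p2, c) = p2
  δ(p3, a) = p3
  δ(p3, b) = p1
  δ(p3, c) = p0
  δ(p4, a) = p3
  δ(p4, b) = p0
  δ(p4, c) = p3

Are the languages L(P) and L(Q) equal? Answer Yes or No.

The string aba is accepted by P but rejected by Q.
So L(P) ≠ L(Q).

No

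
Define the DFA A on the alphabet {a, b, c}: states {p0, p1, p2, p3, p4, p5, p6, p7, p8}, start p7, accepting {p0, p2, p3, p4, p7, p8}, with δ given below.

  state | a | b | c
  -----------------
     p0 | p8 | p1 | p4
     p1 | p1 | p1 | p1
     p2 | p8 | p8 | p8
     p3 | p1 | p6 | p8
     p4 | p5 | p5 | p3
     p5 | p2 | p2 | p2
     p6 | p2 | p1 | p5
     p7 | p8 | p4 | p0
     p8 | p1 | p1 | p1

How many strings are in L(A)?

The useful subgraph on states {p0, p2, p3, p4, p5, p6, p7, p8} is acyclic, so L(A) is finite; the longest accepting path visits 8 useful states, giving maximum string length 7.
Counting accepting paths from p7 by length: 1 of length 0, 3 of length 1, 3 of length 2, 8 of length 3, 26 of length 4, 25 of length 5, 15 of length 6, 9 of length 7. Total 90.

90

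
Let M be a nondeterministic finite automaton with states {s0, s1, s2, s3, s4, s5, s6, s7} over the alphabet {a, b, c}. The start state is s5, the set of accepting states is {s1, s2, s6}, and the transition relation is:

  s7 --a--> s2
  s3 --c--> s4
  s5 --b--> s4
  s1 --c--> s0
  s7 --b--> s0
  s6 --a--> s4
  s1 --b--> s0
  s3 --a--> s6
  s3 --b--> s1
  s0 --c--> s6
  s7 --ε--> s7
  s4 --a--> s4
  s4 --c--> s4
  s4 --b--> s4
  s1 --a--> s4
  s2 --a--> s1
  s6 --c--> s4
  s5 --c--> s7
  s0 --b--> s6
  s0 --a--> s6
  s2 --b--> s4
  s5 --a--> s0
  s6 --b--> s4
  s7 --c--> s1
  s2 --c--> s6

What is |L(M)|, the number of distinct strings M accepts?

The useful subgraph on states {s0, s1, s2, s5, s6, s7} is acyclic, so L(M) is finite; the longest accepting path visits 6 useful states, giving maximum string length 5.
Counting accepting paths from s5 by length: 5 of length 2, 5 of length 3, 6 of length 4, 6 of length 5. Total 22.

22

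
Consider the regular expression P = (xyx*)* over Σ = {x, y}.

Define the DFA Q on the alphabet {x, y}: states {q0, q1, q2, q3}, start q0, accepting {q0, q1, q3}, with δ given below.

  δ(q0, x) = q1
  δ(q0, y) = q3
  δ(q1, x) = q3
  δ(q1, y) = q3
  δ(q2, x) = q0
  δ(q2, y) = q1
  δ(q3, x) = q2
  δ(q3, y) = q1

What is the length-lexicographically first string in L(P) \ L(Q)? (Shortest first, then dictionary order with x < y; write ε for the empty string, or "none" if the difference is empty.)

The string xyx is accepted by P but not by Q.
No shorter string lies in the difference, and xyx is the lexicographically first length-3 string in L(P) \ L(Q).

xyx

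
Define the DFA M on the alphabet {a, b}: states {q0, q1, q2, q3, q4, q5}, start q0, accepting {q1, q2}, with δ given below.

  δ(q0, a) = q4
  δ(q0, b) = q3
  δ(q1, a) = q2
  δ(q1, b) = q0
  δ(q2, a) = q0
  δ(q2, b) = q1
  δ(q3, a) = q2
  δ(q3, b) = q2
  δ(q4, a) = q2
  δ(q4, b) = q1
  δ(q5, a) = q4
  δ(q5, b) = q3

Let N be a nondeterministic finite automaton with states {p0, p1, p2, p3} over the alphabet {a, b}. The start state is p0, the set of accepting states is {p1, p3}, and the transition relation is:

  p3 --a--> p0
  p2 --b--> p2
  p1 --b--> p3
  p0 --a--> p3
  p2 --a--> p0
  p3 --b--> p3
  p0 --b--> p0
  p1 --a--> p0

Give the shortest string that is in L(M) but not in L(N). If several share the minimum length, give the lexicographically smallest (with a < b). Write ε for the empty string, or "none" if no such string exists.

The string aa is accepted by M but not by N.
No shorter string lies in the difference, and aa is the lexicographically first length-2 string in L(M) \ L(N).

aa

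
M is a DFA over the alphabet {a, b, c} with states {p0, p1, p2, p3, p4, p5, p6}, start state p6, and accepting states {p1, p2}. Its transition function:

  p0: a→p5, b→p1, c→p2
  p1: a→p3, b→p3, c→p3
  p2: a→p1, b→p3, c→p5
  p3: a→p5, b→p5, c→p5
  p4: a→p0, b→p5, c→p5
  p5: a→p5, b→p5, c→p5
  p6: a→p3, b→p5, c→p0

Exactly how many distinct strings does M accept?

3

The useful subgraph on states {p0, p1, p2, p6} is acyclic, so L(M) is finite; the longest accepting path visits 4 useful states, giving maximum string length 3.
Counting accepting paths from p6 by length: 2 of length 2, 1 of length 3. Total 3.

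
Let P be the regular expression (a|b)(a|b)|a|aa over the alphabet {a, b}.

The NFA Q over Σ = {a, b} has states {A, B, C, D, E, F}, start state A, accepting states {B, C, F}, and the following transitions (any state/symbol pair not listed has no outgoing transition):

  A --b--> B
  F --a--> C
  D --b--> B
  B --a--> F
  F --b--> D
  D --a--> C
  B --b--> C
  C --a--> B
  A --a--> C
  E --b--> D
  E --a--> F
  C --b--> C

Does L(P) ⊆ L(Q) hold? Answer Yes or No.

Converting the expression P to a DFA (subset construction, then merging equivalent states) gives the minimal DFA with states {p0, p1, p2, p3, p4}, start state p0, accepting states {p1, p3} and transitions p0: a→p1, b→p2; p1: a→p3, b→p3; p2: a→p3, b→p3; p3: a→p4, b→p4; p4: a→p4, b→p4.
Exploring the product automaton P × Q from the start pair (p0, A), following both machines on each input symbol, reaches 10 state pairs: (p0, A), (p1, C), (p2, B), (p3, B), (p3, C), (p3, F), (p4, F), (p4, C), (p4, B), (p4, D).
P accepts in {p1, p3} and Q accepts in {B, C, F}. The reachable pairs whose P-component is accepting are (p1, C), (p3, B), (p3, C), (p3, F); in each of them the Q-component is accepting too, so the product for L(P) \ L(Q) (P-component accepting, Q-component rejecting) has no reachable accepting pair and the difference is empty.
Hence every string in L(P) is also in L(Q).

Yes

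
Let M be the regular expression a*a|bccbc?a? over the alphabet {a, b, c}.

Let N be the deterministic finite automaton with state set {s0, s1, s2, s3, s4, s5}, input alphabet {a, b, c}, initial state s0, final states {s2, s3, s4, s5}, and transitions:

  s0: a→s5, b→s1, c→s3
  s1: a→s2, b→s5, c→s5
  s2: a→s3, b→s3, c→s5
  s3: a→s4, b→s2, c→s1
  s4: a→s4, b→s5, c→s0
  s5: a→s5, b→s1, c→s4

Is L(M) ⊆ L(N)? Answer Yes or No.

Converting the expression M to a DFA (subset construction, then merging equivalent states) gives the minimal DFA with states {m0, m1, m2, m3, m4, m5, m6, m7, m8}, start state m0, accepting states {m1, m6, m7, m8} and transitions m0: a→m1, b→m2, c→m3; m1: a→m1, b→m3, c→m3; m2: a→m3, b→m3, c→m4; m3: a→m3, b→m3, c→m3; m4: a→m3, b→m3, c→m5; m5: a→m3, b→m6, c→m3; m6: a→m7, b→m3, c→m8; m7: a→m3, b→m3, c→m3; m8: a→m7, b→m3, c→m3.
Exploring the product automaton M × N from the start pair (m0, s0), following both machines on each input symbol, reaches 15 state pairs: (m0, s0), (m1, s5), (m2, s1), (m3, s3), (m3, s1), (m3, s4), (m3, s2), (m3, s5), (m4, s5), (m3, s0), (m5, s4), (m6, s5), (m7, s5), (m8, s4), (m7, s4).
M accepts in {m1, m6, m7, m8} and N accepts in {s2, s3, s4, s5}. The reachable pairs whose M-component is accepting are (m1, s5), (m6, s5), (m7, s5), (m8, s4), (m7, s4); in each of them the N-component is accepting too, so the product for L(M) \ L(N) (M-component accepting, N-component rejecting) has no reachable accepting pair and the difference is empty.
Hence every string in L(M) is also in L(N).

Yes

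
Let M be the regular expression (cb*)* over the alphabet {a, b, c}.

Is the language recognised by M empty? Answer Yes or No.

The empty string ε matches the expression, so it belongs to L(M).
Since L(M) contains at least one string, it is not empty.

No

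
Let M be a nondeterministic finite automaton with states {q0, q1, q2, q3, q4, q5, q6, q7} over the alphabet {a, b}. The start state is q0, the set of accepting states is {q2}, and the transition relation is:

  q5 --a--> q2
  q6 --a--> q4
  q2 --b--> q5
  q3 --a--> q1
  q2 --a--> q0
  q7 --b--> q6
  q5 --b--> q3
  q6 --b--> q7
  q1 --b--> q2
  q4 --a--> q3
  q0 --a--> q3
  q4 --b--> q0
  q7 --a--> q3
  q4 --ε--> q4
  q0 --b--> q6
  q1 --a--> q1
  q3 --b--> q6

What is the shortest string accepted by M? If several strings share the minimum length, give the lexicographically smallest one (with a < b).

aab

A breadth-first search from q0 reaches an accepting state first via the path q0 → q3 → q1 → q2 on input aab.
No string of length < 3 is accepted (BFS exhausts all shorter strings without reaching an accepting state), and aab is the lexicographically least accepting string of length 3.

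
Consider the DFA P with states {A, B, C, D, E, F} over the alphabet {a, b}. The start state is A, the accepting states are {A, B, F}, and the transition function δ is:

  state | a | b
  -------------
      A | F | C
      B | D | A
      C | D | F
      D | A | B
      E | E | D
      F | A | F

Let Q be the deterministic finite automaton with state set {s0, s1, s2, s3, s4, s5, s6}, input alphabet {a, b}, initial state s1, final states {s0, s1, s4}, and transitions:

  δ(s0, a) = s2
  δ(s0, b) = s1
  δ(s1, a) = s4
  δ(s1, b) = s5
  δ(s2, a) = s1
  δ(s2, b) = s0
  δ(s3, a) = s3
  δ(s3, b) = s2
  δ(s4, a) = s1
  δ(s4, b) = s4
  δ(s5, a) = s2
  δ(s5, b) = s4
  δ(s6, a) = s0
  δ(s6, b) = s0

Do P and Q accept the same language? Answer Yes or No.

Yes

Exploring the product automaton P × Q from the start pair (A, s1), following both machines on each input symbol, reaches 5 state pairs: (A, s1), (F, s4), (C, s5), (D, s2), (B, s0).
P accepts in {A, B, F} and Q accepts in {s0, s1, s4}. In every reachable pair the two components are either both accepting — (A, s1), (F, s4), (B, s0) — or both non-accepting, so no string is accepted by exactly one of the machines: L(P) \ L(Q) and L(Q) \ L(P) are both empty.
Hence every string is accepted by P iff it is accepted by Q, and the two languages coincide.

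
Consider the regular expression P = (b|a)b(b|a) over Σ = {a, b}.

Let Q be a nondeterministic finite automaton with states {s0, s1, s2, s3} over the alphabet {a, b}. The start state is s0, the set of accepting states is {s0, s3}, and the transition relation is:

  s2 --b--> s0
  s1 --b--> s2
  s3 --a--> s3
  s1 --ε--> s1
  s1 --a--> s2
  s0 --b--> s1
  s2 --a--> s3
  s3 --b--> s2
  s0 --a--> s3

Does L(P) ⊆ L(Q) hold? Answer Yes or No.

Yes

Converting the expression P to a DFA (subset construction, then merging equivalent states) gives the minimal DFA with states {p0, p1, p2, p3, p4}, start state p0, accepting states {p4} and transitions p0: a→p1, b→p1; p1: a→p2, b→p3; p2: a→p2, b→p2; p3: a→p4, b→p4; p4: a→p2, b→p2.
Exploring the product automaton P × Q from the start pair (p0, s0), following both machines on each input symbol, reaches 10 state pairs: (p0, s0), (p1, s3), (p1, s1), (p2, s3), (p3, s2), (p2, s2), (p4, s3), (p4, s0), (p2, s0), (p2, s1).
P accepts in {p4} and Q accepts in {s0, s3}. The reachable pairs whose P-component is accepting are (p4, s3), (p4, s0); in each of them the Q-component is accepting too, so the product for L(P) \ L(Q) (P-component accepting, Q-component rejecting) has no reachable accepting pair and the difference is empty.
Hence every string in L(P) is also in L(Q).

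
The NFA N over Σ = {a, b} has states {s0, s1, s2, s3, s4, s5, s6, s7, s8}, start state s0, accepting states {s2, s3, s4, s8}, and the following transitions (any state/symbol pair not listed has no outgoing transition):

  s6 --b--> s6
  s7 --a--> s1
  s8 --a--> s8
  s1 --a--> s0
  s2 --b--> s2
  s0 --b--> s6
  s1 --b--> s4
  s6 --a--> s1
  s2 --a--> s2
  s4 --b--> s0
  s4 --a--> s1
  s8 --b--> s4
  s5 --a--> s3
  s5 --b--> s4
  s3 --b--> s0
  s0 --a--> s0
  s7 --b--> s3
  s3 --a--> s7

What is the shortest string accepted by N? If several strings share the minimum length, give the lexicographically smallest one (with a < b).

A breadth-first search from s0 reaches an accepting state first via the path s0 → s6 → s1 → s4 on input bab.
No string of length < 3 is accepted (BFS exhausts all shorter strings without reaching an accepting state), and bab is the lexicographically least accepting string of length 3.

bab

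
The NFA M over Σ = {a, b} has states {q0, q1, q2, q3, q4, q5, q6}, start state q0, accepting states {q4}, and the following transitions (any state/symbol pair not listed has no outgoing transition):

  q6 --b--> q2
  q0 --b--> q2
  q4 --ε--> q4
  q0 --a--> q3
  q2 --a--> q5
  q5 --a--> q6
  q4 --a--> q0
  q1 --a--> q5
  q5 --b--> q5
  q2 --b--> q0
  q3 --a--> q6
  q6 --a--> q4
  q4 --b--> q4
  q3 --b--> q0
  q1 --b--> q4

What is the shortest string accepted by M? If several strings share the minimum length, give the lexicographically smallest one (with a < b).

aaa

A breadth-first search from q0 reaches an accepting state first via the path q0 → q3 → q6 → q4 on input aaa.
No string of length < 3 is accepted (BFS exhausts all shorter strings without reaching an accepting state), and aaa is the lexicographically least accepting string of length 3.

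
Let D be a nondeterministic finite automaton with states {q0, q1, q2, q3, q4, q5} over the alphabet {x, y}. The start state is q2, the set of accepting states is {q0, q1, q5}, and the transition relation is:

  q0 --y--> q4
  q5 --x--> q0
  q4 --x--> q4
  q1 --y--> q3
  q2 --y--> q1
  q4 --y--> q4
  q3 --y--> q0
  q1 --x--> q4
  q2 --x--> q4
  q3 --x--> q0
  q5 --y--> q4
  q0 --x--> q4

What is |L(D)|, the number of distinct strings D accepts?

3

The useful subgraph on states {q0, q1, q2, q3} is acyclic, so L(D) is finite; the longest accepting path visits 4 useful states, giving maximum string length 3.
Counting accepting paths from q2 by length: 1 of length 1, 2 of length 3. Total 3.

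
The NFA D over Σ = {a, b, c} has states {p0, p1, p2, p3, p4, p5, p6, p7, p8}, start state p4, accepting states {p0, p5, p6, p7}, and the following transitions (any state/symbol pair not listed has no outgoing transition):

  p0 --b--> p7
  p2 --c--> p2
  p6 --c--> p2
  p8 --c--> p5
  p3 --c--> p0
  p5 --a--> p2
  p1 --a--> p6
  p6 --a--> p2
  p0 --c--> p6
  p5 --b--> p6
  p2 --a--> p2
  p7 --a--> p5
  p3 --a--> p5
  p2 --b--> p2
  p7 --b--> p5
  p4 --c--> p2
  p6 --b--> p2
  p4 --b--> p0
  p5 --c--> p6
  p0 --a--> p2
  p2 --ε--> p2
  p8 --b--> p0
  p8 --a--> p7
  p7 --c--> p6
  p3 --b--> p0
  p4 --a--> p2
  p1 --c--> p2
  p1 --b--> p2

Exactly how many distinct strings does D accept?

10

The useful subgraph on states {p0, p4, p5, p6, p7} is acyclic, so L(D) is finite; the longest accepting path visits 5 useful states, giving maximum string length 4.
Counting accepting paths from p4 by length: 1 of length 1, 2 of length 2, 3 of length 3, 4 of length 4. Total 10.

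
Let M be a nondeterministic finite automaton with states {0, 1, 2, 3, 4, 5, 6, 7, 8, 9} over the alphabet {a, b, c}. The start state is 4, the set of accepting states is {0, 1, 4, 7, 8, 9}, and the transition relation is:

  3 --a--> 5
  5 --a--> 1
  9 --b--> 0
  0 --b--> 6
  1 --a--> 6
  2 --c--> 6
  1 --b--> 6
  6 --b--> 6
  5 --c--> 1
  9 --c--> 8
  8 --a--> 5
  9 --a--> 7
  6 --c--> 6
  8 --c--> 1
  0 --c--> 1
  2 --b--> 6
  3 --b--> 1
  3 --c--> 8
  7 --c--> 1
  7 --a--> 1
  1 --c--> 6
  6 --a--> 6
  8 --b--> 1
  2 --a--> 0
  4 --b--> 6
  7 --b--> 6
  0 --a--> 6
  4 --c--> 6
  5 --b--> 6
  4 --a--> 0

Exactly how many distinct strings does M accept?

3

The useful subgraph on states {0, 1, 4} is acyclic, so L(M) is finite; the longest accepting path visits 3 useful states, giving maximum string length 2.
Counting accepting paths from 4 by length: 1 of length 0, 1 of length 1, 1 of length 2. Total 3.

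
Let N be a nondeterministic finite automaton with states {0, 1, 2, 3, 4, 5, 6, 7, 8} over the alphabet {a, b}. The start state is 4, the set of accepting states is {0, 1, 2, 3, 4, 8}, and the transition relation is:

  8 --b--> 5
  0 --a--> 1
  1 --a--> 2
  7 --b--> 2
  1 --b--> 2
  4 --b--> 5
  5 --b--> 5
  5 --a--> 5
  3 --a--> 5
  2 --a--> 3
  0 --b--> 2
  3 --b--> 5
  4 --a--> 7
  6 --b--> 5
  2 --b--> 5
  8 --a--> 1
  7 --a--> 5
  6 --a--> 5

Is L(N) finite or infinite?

The useful states (reachable from 4 and able to reach an accepting state) are {2, 3, 4, 7}.
Restricted to these states the transition graph has no cycle, so every accepting path has bounded length and L is finite.

finite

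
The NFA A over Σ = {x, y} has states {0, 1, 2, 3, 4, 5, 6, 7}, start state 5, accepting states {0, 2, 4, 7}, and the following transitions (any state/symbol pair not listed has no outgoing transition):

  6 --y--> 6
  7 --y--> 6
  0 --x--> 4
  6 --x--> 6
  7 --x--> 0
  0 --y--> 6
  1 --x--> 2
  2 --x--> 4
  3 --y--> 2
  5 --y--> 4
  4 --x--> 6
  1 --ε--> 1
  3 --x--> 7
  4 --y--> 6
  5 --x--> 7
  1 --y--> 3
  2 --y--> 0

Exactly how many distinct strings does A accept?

The useful subgraph on states {0, 4, 5, 7} is acyclic, so L(A) is finite; the longest accepting path visits 4 useful states, giving maximum string length 3.
Counting accepting paths from 5 by length: 2 of length 1, 1 of length 2, 1 of length 3. Total 4.

4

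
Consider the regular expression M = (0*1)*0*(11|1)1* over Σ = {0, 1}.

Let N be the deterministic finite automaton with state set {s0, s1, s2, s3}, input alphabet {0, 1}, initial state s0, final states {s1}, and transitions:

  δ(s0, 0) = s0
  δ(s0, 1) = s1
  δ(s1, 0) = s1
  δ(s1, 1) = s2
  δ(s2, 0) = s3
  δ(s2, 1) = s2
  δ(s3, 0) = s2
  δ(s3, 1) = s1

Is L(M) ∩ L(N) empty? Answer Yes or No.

No

The string 1 is accepted by both M and N.
Hence L(M) ∩ L(N) ≠ ∅.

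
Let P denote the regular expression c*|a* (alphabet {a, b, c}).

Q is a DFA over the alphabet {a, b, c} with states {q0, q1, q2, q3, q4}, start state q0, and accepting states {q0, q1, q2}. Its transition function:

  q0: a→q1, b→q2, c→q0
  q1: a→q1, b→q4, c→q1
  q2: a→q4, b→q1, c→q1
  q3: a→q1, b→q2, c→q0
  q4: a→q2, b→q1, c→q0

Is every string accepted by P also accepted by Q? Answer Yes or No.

Converting the expression P to a DFA (subset construction, then merging equivalent states) gives the minimal DFA with states {p0, p1, p2, p3}, start state p0, accepting states {p0, p1, p3} and transitions p0: a→p1, b→p2, c→p3; p1: a→p1, b→p2, c→p2; p2: a→p2, b→p2, c→p2; p3: a→p2, b→p2, c→p3.
Exploring the product automaton P × Q from the start pair (p0, q0), following both machines on each input symbol, reaches 7 state pairs: (p0, q0), (p1, q1), (p2, q2), (p3, q0), (p2, q4), (p2, q1), (p2, q0).
P accepts in {p0, p1, p3} and Q accepts in {q0, q1, q2}. The reachable pairs whose P-component is accepting are (p0, q0), (p1, q1), (p3, q0); in each of them the Q-component is accepting too, so the product for L(P) \ L(Q) (P-component accepting, Q-component rejecting) has no reachable accepting pair and the difference is empty.
Hence every string in L(P) is also in L(Q).

Yes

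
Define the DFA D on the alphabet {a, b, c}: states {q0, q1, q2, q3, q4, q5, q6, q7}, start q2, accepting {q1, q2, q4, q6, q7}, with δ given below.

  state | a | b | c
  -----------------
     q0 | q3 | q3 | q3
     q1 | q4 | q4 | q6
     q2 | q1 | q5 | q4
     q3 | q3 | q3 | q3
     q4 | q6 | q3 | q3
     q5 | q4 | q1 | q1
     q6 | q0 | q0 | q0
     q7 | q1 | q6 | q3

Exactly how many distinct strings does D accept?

23

The useful subgraph on states {q1, q2, q4, q5, q6} is acyclic, so L(D) is finite; the longest accepting path visits 5 useful states, giving maximum string length 4.
Counting accepting paths from q2 by length: 1 of length 0, 2 of length 1, 7 of length 2, 9 of length 3, 4 of length 4. Total 23.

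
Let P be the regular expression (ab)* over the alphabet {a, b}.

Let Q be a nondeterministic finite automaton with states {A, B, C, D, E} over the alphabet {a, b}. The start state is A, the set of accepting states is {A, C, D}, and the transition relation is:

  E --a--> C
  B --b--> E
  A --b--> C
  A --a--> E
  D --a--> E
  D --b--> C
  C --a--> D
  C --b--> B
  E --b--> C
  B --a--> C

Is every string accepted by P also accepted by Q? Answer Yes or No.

Converting the expression P to a DFA (subset construction, then merging equivalent states) gives the minimal DFA with states {p0, p1, p2}, start state p0, accepting states {p0} and transitions p0: a→p1, b→p2; p1: a→p2, b→p0; p2: a→p2, b→p2.
Exploring the product automaton P × Q from the start pair (p0, A), following both machines on each input symbol, reaches 8 state pairs: (p0, A), (p1, E), (p2, C), (p0, C), (p2, D), (p2, B), (p1, D), (p2, E).
P accepts in {p0} and Q accepts in {A, C, D}. The reachable pairs whose P-component is accepting are (p0, A), (p0, C); in each of them the Q-component is accepting too, so the product for L(P) \ L(Q) (P-component accepting, Q-component rejecting) has no reachable accepting pair and the difference is empty.
Hence every string in L(P) is also in L(Q).

Yes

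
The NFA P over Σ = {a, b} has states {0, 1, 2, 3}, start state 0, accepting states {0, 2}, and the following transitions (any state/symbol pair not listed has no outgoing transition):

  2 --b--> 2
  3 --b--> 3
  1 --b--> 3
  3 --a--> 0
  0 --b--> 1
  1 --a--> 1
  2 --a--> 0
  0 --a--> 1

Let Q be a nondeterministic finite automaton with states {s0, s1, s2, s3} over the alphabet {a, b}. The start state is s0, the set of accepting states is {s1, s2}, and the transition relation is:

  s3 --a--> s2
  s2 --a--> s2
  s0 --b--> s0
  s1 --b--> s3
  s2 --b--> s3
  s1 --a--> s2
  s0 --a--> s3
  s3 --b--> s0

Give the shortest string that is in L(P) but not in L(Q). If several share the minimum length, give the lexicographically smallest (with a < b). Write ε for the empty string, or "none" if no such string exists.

The empty string ε is accepted by P but not by Q.
Since ε is the unique shortest string, it is the required witness.

ε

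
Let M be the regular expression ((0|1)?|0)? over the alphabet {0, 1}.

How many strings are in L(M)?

The expression has no Kleene star, so L(M) is finite. Expanding the alternatives gives {ε, 0, 1}.
That is 1 of length 0, 2 of length 1: 3 strings in all.

3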